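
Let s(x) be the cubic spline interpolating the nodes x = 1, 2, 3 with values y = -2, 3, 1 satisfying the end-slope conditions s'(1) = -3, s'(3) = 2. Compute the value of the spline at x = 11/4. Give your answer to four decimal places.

1.1484

With M_i denoting the second derivative at x_i, h_i = 1, 1, and Δ_i = (y_(i+1) − y_i)/h_i = 5, -2:
  1·M_0 + 4·M_1 + 1·M_2 = 6(Δ_1 - Δ_0) = -42
Clamped end conditions give two more equations: 2h_0·M_0 + h_0·M_1 = 6(Δ_0 - s'(1)) = 48 and h_1·M_1 + 2h_1·M_2 = 6(s'(3) - Δ_1) = 24.
Forward elimination and back-substitution give M_0 = 37, M_1 = -26, M_2 = 25.
On [2, 3], s(x) = 3 + 5/2·(x - 2) - 13·(x - 2)² + 17/2·(x - 2)³.
With (x - 2) = 3/4: s(11/4) = 147/128.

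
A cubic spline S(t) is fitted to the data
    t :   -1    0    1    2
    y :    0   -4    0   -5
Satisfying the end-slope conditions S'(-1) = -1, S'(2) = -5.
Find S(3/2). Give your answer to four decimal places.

-1.8167

Write m_i for S''(x_i). With h_i = 1, 1, 1 and divided differences Δ_i = -4, 4, -5, the continuity of S' gives the tridiagonal system
  1·m_0 + 4·m_1 + 1·m_2 = 6(Δ_1 - Δ_0) = 48
  1·m_1 + 4·m_2 + 1·m_3 = 6(Δ_2 - Δ_1) = -54
Clamped end conditions give two more equations: 2h_0·m_0 + h_0·m_1 = 6(Δ_0 - S'(-1)) = -18 and h_2·m_2 + 2h_2·m_3 = 6(S'(2) - Δ_2) = 0.
Forward elimination and back-substitution give m_0 = -304/15, m_1 = 338/15, m_2 = -328/15, m_3 = 164/15.
On [1, 2], S(t) = 0 + 7/15·(t - 1) - 164/15·(t - 1)² + 82/15·(t - 1)³.
With (t - 1) = 1/2: S(3/2) = -109/60.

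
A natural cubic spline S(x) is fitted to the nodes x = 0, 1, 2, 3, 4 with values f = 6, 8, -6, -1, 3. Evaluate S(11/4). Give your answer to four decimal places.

-3.1800

With σ_i denoting the second derivative at x_i, h_i = 1, 1, 1, 1, and Δ_i = (y_(i+1) − y_i)/h_i = 2, -14, 5, 4:
  1·σ_0 + 4·σ_1 + 1·σ_2 = 6(Δ_1 - Δ_0) = -96
  1·σ_1 + 4·σ_2 + 1·σ_3 = 6(Δ_2 - Δ_1) = 114
  1·σ_2 + 4·σ_3 + 1·σ_4 = 6(Δ_3 - Δ_2) = -6
Natural end conditions: σ_0 = σ_4 = 0.
Solving the tridiagonal system: σ_0 = 0, σ_1 = -951/28, σ_2 = 279/7, σ_3 = -321/28, σ_4 = 0.
On [2, 3], S(x) = -6 - 51/8·(x - 2) + 279/14·(x - 2)² - 479/56·(x - 2)³.
With (x - 2) = 3/4: S(11/4) = -11397/3584.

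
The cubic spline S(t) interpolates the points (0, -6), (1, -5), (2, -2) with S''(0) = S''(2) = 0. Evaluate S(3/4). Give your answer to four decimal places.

Let m_i = S''(x_i). Step sizes h_i = 1, 1; slopes of the chords Δ_i = (y_(i+1) - y_i)/h_i = 1, 3.
  1·m_0 + 4·m_1 + 1·m_2 = 6(Δ_1 - Δ_0) = 12
Natural end conditions: m_0 = m_2 = 0.
Solving the tridiagonal system: m_0 = 0, m_1 = 3, m_2 = 0.
On [0, 1], S(t) = -6 + 1/2·t + 0·t² + 1/2·t³.
With t = 3/4: S(3/4) = -693/128.

-5.4141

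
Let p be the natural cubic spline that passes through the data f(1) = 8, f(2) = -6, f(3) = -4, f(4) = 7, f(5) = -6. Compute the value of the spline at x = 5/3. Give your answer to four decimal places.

Put M_i = p'' at the i-th knot. Here h = (1, 1, 1, 1) and Δ = (-14, 2, 11, -13), so the interior equations h_(i-1)·M_(i-1) + 2(h_(i-1)+h_i)·M_i + h_i·M_(i+1) = 6(Δ_i − Δ_(i-1)) read
  1·M_0 + 4·M_1 + 1·M_2 = 6(Δ_1 - Δ_0) = 96
  1·M_1 + 4·M_2 + 1·M_3 = 6(Δ_2 - Δ_1) = 54
  1·M_2 + 4·M_3 + 1·M_4 = 6(Δ_3 - Δ_2) = -144
Natural end conditions: M_0 = M_4 = 0.
Forward elimination and back-substitution give M_0 = 0, M_1 = 135/7, M_2 = 132/7, M_3 = -285/7, M_4 = 0.
On [1, 2], p(x) = 8 - 241/14·(x - 1) + 0·(x - 1)² + 45/14·(x - 1)³.
With (x - 1) = 2/3: p(5/3) = -53/21.

-2.5238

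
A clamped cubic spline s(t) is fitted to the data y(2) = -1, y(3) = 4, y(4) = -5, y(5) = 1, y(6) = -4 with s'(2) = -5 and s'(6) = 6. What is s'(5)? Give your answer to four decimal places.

-0.2857

Write M_i for s''(x_i). With h_i = 1, 1, 1, 1 and divided differences Δ_i = 5, -9, 6, -5, the continuity of s' gives the tridiagonal system
  1·M_0 + 4·M_1 + 1·M_2 = 6(Δ_1 - Δ_0) = -84
  1·M_1 + 4·M_2 + 1·M_3 = 6(Δ_2 - Δ_1) = 90
  1·M_2 + 4·M_3 + 1·M_4 = 6(Δ_3 - Δ_2) = -66
Clamped end conditions give two more equations: 2h_0·M_0 + h_0·M_1 = 6(Δ_0 - s'(2)) = 60 and h_3·M_3 + 2h_3·M_4 = 6(s'(6) - Δ_3) = 66.
Solving: M_0 = 368/7, M_1 = -316/7, M_2 = 44, M_3 = -286/7, M_4 = 374/7.
On [5, 6], s'(t) = b_3 + 2c_3·(t - 5) + 3d_3·(t - 5)² with b_3 = Δ_3 - h_3(2M_3 + M_4)/6 = -2/7, c_3 = M_3/2 = -143/7, d_3 = (M_4 - M_3)/(6h_3) = 110/7. So s'(5) = -2/7.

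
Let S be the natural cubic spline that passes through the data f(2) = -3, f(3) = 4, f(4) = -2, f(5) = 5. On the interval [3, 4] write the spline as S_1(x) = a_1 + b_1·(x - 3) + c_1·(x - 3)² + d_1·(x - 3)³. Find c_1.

-13

Let M_i = S''(x_i). Step sizes h_i = 1, 1, 1; slopes of the chords Δ_i = (y_(i+1) - y_i)/h_i = 7, -6, 7.
  1·M_0 + 4·M_1 + 1·M_2 = 6(Δ_1 - Δ_0) = -78
  1·M_1 + 4·M_2 + 1·M_3 = 6(Δ_2 - Δ_1) = 78
Natural end conditions: M_0 = M_3 = 0.
Solving: M_0 = 0, M_1 = -26, M_2 = 26, M_3 = 0.
On [3, 4], with S_1(x) = a_1 + b_1·(x - 3) + c_1·(x - 3)² + d_1·(x - 3)³: c_1 = M_1/2 = -13, d_1 = (M_2 - M_1)/(6h_1) = 26/3, b_1 = Δ_1 - h_1(2M_1 + M_2)/6 = -5/3.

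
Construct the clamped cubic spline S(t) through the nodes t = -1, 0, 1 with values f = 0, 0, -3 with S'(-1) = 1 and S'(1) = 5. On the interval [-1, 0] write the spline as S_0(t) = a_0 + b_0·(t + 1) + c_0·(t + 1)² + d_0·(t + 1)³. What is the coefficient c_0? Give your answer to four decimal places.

1.7500

Let σ_i = S''(x_i). Step sizes h_i = 1, 1; slopes of the chords Δ_i = (y_(i+1) - y_i)/h_i = 0, -3.
  1·σ_0 + 4·σ_1 + 1·σ_2 = 6(Δ_1 - Δ_0) = -18
Clamped end conditions give two more equations: 2h_0·σ_0 + h_0·σ_1 = 6(Δ_0 - S'(-1)) = -6 and h_1·σ_1 + 2h_1·σ_2 = 6(S'(1) - Δ_1) = 48.
Solving the tridiagonal system: σ_0 = 7/2, σ_1 = -13, σ_2 = 61/2.
On [-1, 0], with S_0(t) = a_0 + b_0·(t + 1) + c_0·(t + 1)² + d_0·(t + 1)³: c_0 = σ_0/2 = 7/4, d_0 = (σ_1 - σ_0)/(6h_0) = -11/4, b_0 = Δ_0 - h_0(2σ_0 + σ_1)/6 = 1.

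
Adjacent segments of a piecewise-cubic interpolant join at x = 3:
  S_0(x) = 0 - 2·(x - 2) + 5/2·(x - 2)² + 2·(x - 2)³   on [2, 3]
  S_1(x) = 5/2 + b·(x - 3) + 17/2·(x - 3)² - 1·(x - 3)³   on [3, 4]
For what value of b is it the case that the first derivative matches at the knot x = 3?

S_0'(x) = -2 + 5·(x - 2) + 6·(x - 2)², so S_0'(3) = 9. On the right, S_1'(3) = b, so b = 9.

9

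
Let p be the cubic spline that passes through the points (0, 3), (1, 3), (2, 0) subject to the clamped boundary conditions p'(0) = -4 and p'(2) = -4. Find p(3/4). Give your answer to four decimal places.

2.8477

Put M_i = p'' at the i-th knot. Here h = (1, 1) and Δ = (0, -3), so the interior equations h_(i-1)·M_(i-1) + 2(h_(i-1)+h_i)·M_i + h_i·M_(i+1) = 6(Δ_i − Δ_(i-1)) read
  1·M_0 + 4·M_1 + 1·M_2 = 6(Δ_1 - Δ_0) = -18
Clamped end conditions give two more equations: 2h_0·M_0 + h_0·M_1 = 6(Δ_0 - p'(0)) = 24 and h_1·M_1 + 2h_1·M_2 = 6(p'(2) - Δ_1) = -6.
Solving: M_0 = 33/2, M_1 = -9, M_2 = 3/2.
On [0, 1], p(t) = 3 - 4·t + 33/4·t² - 17/4·t³.
With t = 3/4: p(3/4) = 729/256.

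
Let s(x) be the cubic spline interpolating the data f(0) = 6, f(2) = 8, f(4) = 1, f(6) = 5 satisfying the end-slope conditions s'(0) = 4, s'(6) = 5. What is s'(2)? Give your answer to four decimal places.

With m_i denoting the second derivative at x_i, h_i = 2, 2, 2, and Δ_i = (y_(i+1) − y_i)/h_i = 1, -7/2, 2:
  2·m_0 + 8·m_1 + 2·m_2 = 6(Δ_1 - Δ_0) = -27
  2·m_1 + 8·m_2 + 2·m_3 = 6(Δ_2 - Δ_1) = 33
Clamped end conditions give two more equations: 2h_0·m_0 + h_0·m_1 = 6(Δ_0 - s'(0)) = -18 and h_2·m_2 + 2h_2·m_3 = 6(s'(6) - Δ_2) = 18.
Forward elimination and back-substitution give m_0 = -77/30, m_1 = -58/15, m_2 = 68/15, m_3 = 67/30.
On [2, 4], s'(x) = b_1 + 2c_1·(x - 2) + 3d_1·(x - 2)² with b_1 = Δ_1 - h_1(2m_1 + m_2)/6 = -73/30, c_1 = m_1/2 = -29/15, d_1 = (m_2 - m_1)/(6h_1) = 7/10. So s'(2) = -73/30.

-2.4333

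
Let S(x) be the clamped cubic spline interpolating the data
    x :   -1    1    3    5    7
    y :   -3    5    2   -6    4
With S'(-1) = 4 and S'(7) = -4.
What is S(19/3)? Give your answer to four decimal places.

3.0542

Write m_i for S''(x_i). With h_i = 2, 2, 2, 2 and divided differences Δ_i = 4, -3/2, -4, 5, the continuity of S' gives the tridiagonal system
  2·m_0 + 8·m_1 + 2·m_2 = 6(Δ_1 - Δ_0) = -33
  2·m_1 + 8·m_2 + 2·m_3 = 6(Δ_2 - Δ_1) = -15
  2·m_2 + 8·m_3 + 2·m_4 = 6(Δ_3 - Δ_2) = 54
Clamped end conditions give two more equations: 2h_0·m_0 + h_0·m_1 = 6(Δ_0 - S'(-1)) = 0 and h_3·m_3 + 2h_3·m_4 = 6(S'(7) - Δ_3) = -54.
Solving: m_0 = 197/112, m_1 = -197/56, m_2 = -67/16, m_3 = 715/56, m_4 = -2227/112.
On [5, 7], S(x) = -6 + 349/112·(x - 5) + 715/112·(x - 5)² - 1219/448·(x - 5)³.
With (x - 5) = 4/3: S(19/3) = 2309/756.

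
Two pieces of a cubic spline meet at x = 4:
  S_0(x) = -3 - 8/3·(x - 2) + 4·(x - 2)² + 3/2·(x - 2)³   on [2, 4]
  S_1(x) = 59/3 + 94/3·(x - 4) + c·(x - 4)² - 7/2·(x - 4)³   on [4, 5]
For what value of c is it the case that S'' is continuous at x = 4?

S_0''(x) = 8 + 9·(x - 2), so S_0''(4) = 26. On the right, S_1''(4) = 2c, so c = 13.

13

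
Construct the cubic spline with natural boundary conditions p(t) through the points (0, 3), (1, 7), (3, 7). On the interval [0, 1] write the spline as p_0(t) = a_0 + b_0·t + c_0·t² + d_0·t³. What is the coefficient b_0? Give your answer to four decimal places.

With M_i denoting the second derivative at x_i, h_i = 1, 2, and Δ_i = (y_(i+1) − y_i)/h_i = 4, 0:
  1·M_0 + 6·M_1 + 2·M_2 = 6(Δ_1 - Δ_0) = -24
Natural end conditions: M_0 = M_2 = 0.
Forward elimination and back-substitution give M_0 = 0, M_1 = -4, M_2 = 0.
On [0, 1], with p_0(t) = a_0 + b_0·t + c_0·t² + d_0·t³: c_0 = M_0/2 = 0, d_0 = (M_1 - M_0)/(6h_0) = -2/3, b_0 = Δ_0 - h_0(2M_0 + M_1)/6 = 14/3.

4.6667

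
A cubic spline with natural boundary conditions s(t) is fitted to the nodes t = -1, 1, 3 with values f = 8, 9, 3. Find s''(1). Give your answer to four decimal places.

-2.6250

With σ_i denoting the second derivative at x_i, h_i = 2, 2, and Δ_i = (y_(i+1) − y_i)/h_i = 1/2, -3:
  2·σ_0 + 8·σ_1 + 2·σ_2 = 6(Δ_1 - Δ_0) = -21
Natural end conditions: σ_0 = σ_2 = 0.
Solving: σ_0 = 0, σ_1 = -21/8, σ_2 = 0.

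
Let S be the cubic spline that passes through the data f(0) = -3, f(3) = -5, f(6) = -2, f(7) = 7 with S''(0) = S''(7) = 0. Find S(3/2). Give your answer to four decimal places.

-3.5862

Write M_i for S''(x_i). With h_i = 3, 3, 1 and divided differences Δ_i = -2/3, 1, 9, the continuity of S' gives the tridiagonal system
  3·M_0 + 12·M_1 + 3·M_2 = 6(Δ_1 - Δ_0) = 10
  3·M_1 + 8·M_2 + 1·M_3 = 6(Δ_2 - Δ_1) = 48
Natural end conditions: M_0 = M_3 = 0.
Hence M_0 = 0, M_1 = -64/87, M_2 = 182/29, M_3 = 0.
On [0, 3], S(x) = -3 - 26/87·x + 0·x² - 32/783·x³.
With x = 3/2: S(3/2) = -104/29.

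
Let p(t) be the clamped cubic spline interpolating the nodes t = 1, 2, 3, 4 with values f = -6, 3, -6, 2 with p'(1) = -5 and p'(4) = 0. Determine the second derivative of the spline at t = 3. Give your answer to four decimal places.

52.5333

With σ_i denoting the second derivative at x_i, h_i = 1, 1, 1, and Δ_i = (y_(i+1) − y_i)/h_i = 9, -9, 8:
  1·σ_0 + 4·σ_1 + 1·σ_2 = 6(Δ_1 - Δ_0) = -108
  1·σ_1 + 4·σ_2 + 1·σ_3 = 6(Δ_2 - Δ_1) = 102
Clamped end conditions give two more equations: 2h_0·σ_0 + h_0·σ_1 = 6(Δ_0 - p'(1)) = 84 and h_2·σ_2 + 2h_2·σ_3 = 6(p'(4) - Δ_2) = -48.
Solving: σ_0 = 1064/15, σ_1 = -868/15, σ_2 = 788/15, σ_3 = -754/15.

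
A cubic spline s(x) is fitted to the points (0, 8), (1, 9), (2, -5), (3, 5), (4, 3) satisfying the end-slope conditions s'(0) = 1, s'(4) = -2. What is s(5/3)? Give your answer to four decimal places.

-1.7063

Write M_i for s''(x_i). With h_i = 1, 1, 1, 1 and divided differences Δ_i = 1, -14, 10, -2, the continuity of s' gives the tridiagonal system
  1·M_0 + 4·M_1 + 1·M_2 = 6(Δ_1 - Δ_0) = -90
  1·M_1 + 4·M_2 + 1·M_3 = 6(Δ_2 - Δ_1) = 144
  1·M_2 + 4·M_3 + 1·M_4 = 6(Δ_3 - Δ_2) = -72
Clamped end conditions give two more equations: 2h_0·M_0 + h_0·M_1 = 6(Δ_0 - s'(0)) = 0 and h_3·M_3 + 2h_3·M_4 = 6(s'(4) - Δ_3) = 0.
Hence M_0 = 291/14, M_1 = -291/7, M_2 = 111/2, M_3 = -255/7, M_4 = 255/14.
On [1, 2], s(x) = 9 - 263/28·(x - 1) - 291/14·(x - 1)² + 453/28·(x - 1)³.
With (x - 1) = 2/3: s(5/3) = -215/126.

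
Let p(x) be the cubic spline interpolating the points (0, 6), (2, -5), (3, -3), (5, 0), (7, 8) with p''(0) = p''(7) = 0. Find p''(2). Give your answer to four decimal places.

Put M_i = p'' at the i-th knot. Here h = (2, 1, 2, 2) and Δ = (-11/2, 2, 3/2, 4), so the interior equations h_(i-1)·M_(i-1) + 2(h_(i-1)+h_i)·M_i + h_i·M_(i+1) = 6(Δ_i − Δ_(i-1)) read
  2·M_0 + 6·M_1 + 1·M_2 = 6(Δ_1 - Δ_0) = 45
  1·M_1 + 6·M_2 + 2·M_3 = 6(Δ_2 - Δ_1) = -3
  2·M_2 + 8·M_3 + 2·M_4 = 6(Δ_3 - Δ_2) = 15
Natural end conditions: M_0 = M_4 = 0.
Solving the tridiagonal system: M_0 = 0, M_1 = 1017/128, M_2 = -171/64, M_3 = 651/256, M_4 = 0.

7.9453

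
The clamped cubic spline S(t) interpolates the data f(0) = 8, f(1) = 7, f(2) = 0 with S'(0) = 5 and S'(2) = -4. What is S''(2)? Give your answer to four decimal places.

13.5000

With M_i denoting the second derivative at x_i, h_i = 1, 1, and Δ_i = (y_(i+1) − y_i)/h_i = -1, -7:
  1·M_0 + 4·M_1 + 1·M_2 = 6(Δ_1 - Δ_0) = -36
Clamped end conditions give two more equations: 2h_0·M_0 + h_0·M_1 = 6(Δ_0 - S'(0)) = -36 and h_1·M_1 + 2h_1·M_2 = 6(S'(2) - Δ_1) = 18.
Hence M_0 = -27/2, M_1 = -9, M_2 = 27/2.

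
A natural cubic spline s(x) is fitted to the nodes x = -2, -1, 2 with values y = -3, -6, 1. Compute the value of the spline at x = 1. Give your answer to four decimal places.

Write M_i for s''(x_i). With h_i = 1, 3 and divided differences Δ_i = -3, 7/3, the continuity of s' gives the tridiagonal system
  1·M_0 + 8·M_1 + 3·M_2 = 6(Δ_1 - Δ_0) = 32
Natural end conditions: M_0 = M_2 = 0.
Solving: M_0 = 0, M_1 = 4, M_2 = 0.
On [-1, 2], s(x) = -6 - 5/3·(x + 1) + 2·(x + 1)² - 2/9·(x + 1)³.
With (x + 1) = 2: s(1) = -28/9.

-3.1111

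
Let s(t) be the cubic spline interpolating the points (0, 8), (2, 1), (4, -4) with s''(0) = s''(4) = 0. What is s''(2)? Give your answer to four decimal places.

0.7500

Let σ_i = s''(x_i). Step sizes h_i = 2, 2; slopes of the chords Δ_i = (y_(i+1) - y_i)/h_i = -7/2, -5/2.
  2·σ_0 + 8·σ_1 + 2·σ_2 = 6(Δ_1 - Δ_0) = 6
Natural end conditions: σ_0 = σ_2 = 0.
Solving the tridiagonal system: σ_0 = 0, σ_1 = 3/4, σ_2 = 0.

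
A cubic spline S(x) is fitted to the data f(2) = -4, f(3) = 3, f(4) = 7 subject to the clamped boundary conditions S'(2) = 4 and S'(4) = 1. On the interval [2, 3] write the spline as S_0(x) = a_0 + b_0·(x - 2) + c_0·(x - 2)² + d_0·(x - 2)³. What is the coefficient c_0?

6

Write m_i for S''(x_i). With h_i = 1, 1 and divided differences Δ_i = 7, 4, the continuity of S' gives the tridiagonal system
  1·m_0 + 4·m_1 + 1·m_2 = 6(Δ_1 - Δ_0) = -18
Clamped end conditions give two more equations: 2h_0·m_0 + h_0·m_1 = 6(Δ_0 - S'(2)) = 18 and h_1·m_1 + 2h_1·m_2 = 6(S'(4) - Δ_1) = -18.
Solving the tridiagonal system: m_0 = 12, m_1 = -6, m_2 = -6.
On [2, 3], with S_0(x) = a_0 + b_0·(x - 2) + c_0·(x - 2)² + d_0·(x - 2)³: c_0 = m_0/2 = 6, d_0 = (m_1 - m_0)/(6h_0) = -3, b_0 = Δ_0 - h_0(2m_0 + m_1)/6 = 4.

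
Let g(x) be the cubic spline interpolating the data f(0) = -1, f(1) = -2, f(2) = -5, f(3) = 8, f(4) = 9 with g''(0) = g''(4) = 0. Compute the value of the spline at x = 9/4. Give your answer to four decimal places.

-2.5485

Write M_i for g''(x_i). With h_i = 1, 1, 1, 1 and divided differences Δ_i = -1, -3, 13, 1, the continuity of g' gives the tridiagonal system
  1·M_0 + 4·M_1 + 1·M_2 = 6(Δ_1 - Δ_0) = -12
  1·M_1 + 4·M_2 + 1·M_3 = 6(Δ_2 - Δ_1) = 96
  1·M_2 + 4·M_3 + 1·M_4 = 6(Δ_3 - Δ_2) = -72
Natural end conditions: M_0 = M_4 = 0.
Solving: M_0 = 0, M_1 = -159/14, M_2 = 234/7, M_3 = -369/14, M_4 = 0.
On [2, 3], g(x) = -5 + 25/4·(x - 2) + 117/7·(x - 2)² - 279/28·(x - 2)³.
With (x - 2) = 1/4: g(9/4) = -4567/1792.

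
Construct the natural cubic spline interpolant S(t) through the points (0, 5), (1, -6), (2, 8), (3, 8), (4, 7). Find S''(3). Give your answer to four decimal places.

Write M_i for S''(x_i). With h_i = 1, 1, 1, 1 and divided differences Δ_i = -11, 14, 0, -1, the continuity of S' gives the tridiagonal system
  1·M_0 + 4·M_1 + 1·M_2 = 6(Δ_1 - Δ_0) = 150
  1·M_1 + 4·M_2 + 1·M_3 = 6(Δ_2 - Δ_1) = -84
  1·M_2 + 4·M_3 + 1·M_4 = 6(Δ_3 - Δ_2) = -6
Natural end conditions: M_0 = M_4 = 0.
Hence M_0 = 0, M_1 = 645/14, M_2 = -240/7, M_3 = 99/14, M_4 = 0.

7.0714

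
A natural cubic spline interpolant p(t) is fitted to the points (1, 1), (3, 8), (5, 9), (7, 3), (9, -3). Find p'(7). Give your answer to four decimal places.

Put M_i = p'' at the i-th knot. Here h = (2, 2, 2, 2) and Δ = (7/2, 1/2, -3, -3), so the interior equations h_(i-1)·M_(i-1) + 2(h_(i-1)+h_i)·M_i + h_i·M_(i+1) = 6(Δ_i − Δ_(i-1)) read
  2·M_0 + 8·M_1 + 2·M_2 = 6(Δ_1 - Δ_0) = -18
  2·M_1 + 8·M_2 + 2·M_3 = 6(Δ_2 - Δ_1) = -21
  2·M_2 + 8·M_3 + 2·M_4 = 6(Δ_3 - Δ_2) = 0
Natural end conditions: M_0 = M_4 = 0.
Solving: M_0 = 0, M_1 = -93/56, M_2 = -33/14, M_3 = 33/56, M_4 = 0.
On [7, 9], p'(t) = b_3 + 2c_3·(t - 7) + 3d_3·(t - 7)² with b_3 = Δ_3 - h_3(2M_3 + M_4)/6 = -95/28, c_3 = M_3/2 = 33/112, d_3 = (M_4 - M_3)/(6h_3) = -11/224. So p'(7) = -95/28.

-3.3929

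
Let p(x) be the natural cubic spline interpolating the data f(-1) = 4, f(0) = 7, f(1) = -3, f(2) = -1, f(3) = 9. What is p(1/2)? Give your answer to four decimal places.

Write M_i for p''(x_i). With h_i = 1, 1, 1, 1 and divided differences Δ_i = 3, -10, 2, 10, the continuity of p' gives the tridiagonal system
  1·M_0 + 4·M_1 + 1·M_2 = 6(Δ_1 - Δ_0) = -78
  1·M_1 + 4·M_2 + 1·M_3 = 6(Δ_2 - Δ_1) = 72
  1·M_2 + 4·M_3 + 1·M_4 = 6(Δ_3 - Δ_2) = 48
Natural end conditions: M_0 = M_4 = 0.
Solving the tridiagonal system: M_0 = 0, M_1 = -705/28, M_2 = 159/7, M_3 = 177/28, M_4 = 0.
On [0, 1], p(x) = 7 - 151/28·x - 705/56·x² + 447/56·x³.
With x = 1/2: p(1/2) = 965/448.

2.1540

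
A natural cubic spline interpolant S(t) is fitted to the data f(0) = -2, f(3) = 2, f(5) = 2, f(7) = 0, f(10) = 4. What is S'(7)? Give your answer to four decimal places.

With M_i denoting the second derivative at x_i, h_i = 3, 2, 2, 3, and Δ_i = (y_(i+1) − y_i)/h_i = 4/3, 0, -1, 4/3:
  3·M_0 + 10·M_1 + 2·M_2 = 6(Δ_1 - Δ_0) = -8
  2·M_1 + 8·M_2 + 2·M_3 = 6(Δ_2 - Δ_1) = -6
  2·M_2 + 10·M_3 + 3·M_4 = 6(Δ_3 - Δ_2) = 14
Natural end conditions: M_0 = M_4 = 0.
Hence M_0 = 0, M_1 = -3/5, M_2 = -1, M_3 = 8/5, M_4 = 0.
On [7, 10], S'(t) = b_3 + 2c_3·(t - 7) + 3d_3·(t - 7)² with b_3 = Δ_3 - h_3(2M_3 + M_4)/6 = -4/15, c_3 = M_3/2 = 4/5, d_3 = (M_4 - M_3)/(6h_3) = -4/45. So S'(7) = -4/15.

-0.2667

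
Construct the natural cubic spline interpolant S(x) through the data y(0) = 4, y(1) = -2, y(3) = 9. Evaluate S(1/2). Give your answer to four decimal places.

With m_i denoting the second derivative at x_i, h_i = 1, 2, and Δ_i = (y_(i+1) − y_i)/h_i = -6, 11/2:
  1·m_0 + 6·m_1 + 2·m_2 = 6(Δ_1 - Δ_0) = 69
Natural end conditions: m_0 = m_2 = 0.
Solving the tridiagonal system: m_0 = 0, m_1 = 23/2, m_2 = 0.
On [0, 1], S(x) = 4 - 95/12·x + 0·x² + 23/12·x³.
With x = 1/2: S(1/2) = 9/32.

0.2813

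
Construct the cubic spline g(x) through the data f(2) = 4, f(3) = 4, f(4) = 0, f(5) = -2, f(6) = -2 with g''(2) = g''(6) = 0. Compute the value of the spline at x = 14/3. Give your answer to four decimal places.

-1.6640

With M_i denoting the second derivative at x_i, h_i = 1, 1, 1, 1, and Δ_i = (y_(i+1) − y_i)/h_i = 0, -4, -2, 0:
  1·M_0 + 4·M_1 + 1·M_2 = 6(Δ_1 - Δ_0) = -24
  1·M_1 + 4·M_2 + 1·M_3 = 6(Δ_2 - Δ_1) = 12
  1·M_2 + 4·M_3 + 1·M_4 = 6(Δ_3 - Δ_2) = 12
Natural end conditions: M_0 = M_4 = 0.
Hence M_0 = 0, M_1 = -99/14, M_2 = 30/7, M_3 = 27/14, M_4 = 0.
On [4, 5], g(x) = 0 - 15/4·(x - 4) + 15/7·(x - 4)² - 11/28·(x - 4)³.
With (x - 4) = 2/3: g(14/3) = -629/378.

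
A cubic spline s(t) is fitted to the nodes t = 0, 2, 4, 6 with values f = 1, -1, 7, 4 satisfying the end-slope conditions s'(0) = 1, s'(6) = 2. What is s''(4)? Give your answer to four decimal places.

-8.3667

Put M_i = s'' at the i-th knot. Here h = (2, 2, 2) and Δ = (-1, 4, -3/2), so the interior equations h_(i-1)·M_(i-1) + 2(h_(i-1)+h_i)·M_i + h_i·M_(i+1) = 6(Δ_i − Δ_(i-1)) read
  2·M_0 + 8·M_1 + 2·M_2 = 6(Δ_1 - Δ_0) = 30
  2·M_1 + 8·M_2 + 2·M_3 = 6(Δ_2 - Δ_1) = -33
Clamped end conditions give two more equations: 2h_0·M_0 + h_0·M_1 = 6(Δ_0 - s'(0)) = -12 and h_2·M_2 + 2h_2·M_3 = 6(s'(6) - Δ_2) = 21.
Solving: M_0 = -203/30, M_1 = 113/15, M_2 = -251/30, M_3 = 283/30.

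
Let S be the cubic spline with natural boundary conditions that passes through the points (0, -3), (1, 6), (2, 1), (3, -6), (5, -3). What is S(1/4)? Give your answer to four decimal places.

0.0717

With M_i denoting the second derivative at x_i, h_i = 1, 1, 1, 2, and Δ_i = (y_(i+1) − y_i)/h_i = 9, -5, -7, 3/2:
  1·M_0 + 4·M_1 + 1·M_2 = 6(Δ_1 - Δ_0) = -84
  1·M_1 + 4·M_2 + 1·M_3 = 6(Δ_2 - Δ_1) = -12
  1·M_2 + 6·M_3 + 2·M_4 = 6(Δ_3 - Δ_2) = 51
Natural end conditions: M_0 = M_4 = 0.
Forward elimination and back-substitution give M_0 = 0, M_1 = -1809/86, M_2 = 6/43, M_3 = 729/86, M_4 = 0.
On [0, 1], S(t) = -3 + 2151/172·t + 0·t² - 603/172·t³.
With t = 1/4: S(1/4) = 789/11008.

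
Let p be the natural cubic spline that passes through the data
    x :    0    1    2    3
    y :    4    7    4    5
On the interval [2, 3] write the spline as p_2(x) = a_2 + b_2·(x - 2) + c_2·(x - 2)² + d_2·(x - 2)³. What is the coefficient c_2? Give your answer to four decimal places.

4.4000

Put σ_i = p'' at the i-th knot. Here h = (1, 1, 1) and Δ = (3, -3, 1), so the interior equations h_(i-1)·σ_(i-1) + 2(h_(i-1)+h_i)·σ_i + h_i·σ_(i+1) = 6(Δ_i − Δ_(i-1)) read
  1·σ_0 + 4·σ_1 + 1·σ_2 = 6(Δ_1 - Δ_0) = -36
  1·σ_1 + 4·σ_2 + 1·σ_3 = 6(Δ_2 - Δ_1) = 24
Natural end conditions: σ_0 = σ_3 = 0.
Hence σ_0 = 0, σ_1 = -56/5, σ_2 = 44/5, σ_3 = 0.
On [2, 3], with p_2(x) = a_2 + b_2·(x - 2) + c_2·(x - 2)² + d_2·(x - 2)³: c_2 = σ_2/2 = 22/5, d_2 = (σ_3 - σ_2)/(6h_2) = -22/15, b_2 = Δ_2 - h_2(2σ_2 + σ_3)/6 = -29/15.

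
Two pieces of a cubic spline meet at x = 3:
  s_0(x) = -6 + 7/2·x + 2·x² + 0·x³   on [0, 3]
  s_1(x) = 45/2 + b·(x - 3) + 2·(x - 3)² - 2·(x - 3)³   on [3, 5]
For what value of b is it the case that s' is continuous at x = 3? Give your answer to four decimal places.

15.5000

s_0'(x) = 7/2 + 4·x + 0·x², so s_0'(3) = 31/2. On the right, s_1'(3) = b, so b = 31/2.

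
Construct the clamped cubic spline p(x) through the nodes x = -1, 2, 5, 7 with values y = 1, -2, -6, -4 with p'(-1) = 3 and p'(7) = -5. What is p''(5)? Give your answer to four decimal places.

With m_i denoting the second derivative at x_i, h_i = 3, 3, 2, and Δ_i = (y_(i+1) − y_i)/h_i = -1, -4/3, 1:
  3·m_0 + 12·m_1 + 3·m_2 = 6(Δ_1 - Δ_0) = -2
  3·m_1 + 10·m_2 + 2·m_3 = 6(Δ_2 - Δ_1) = 14
Clamped end conditions give two more equations: 2h_0·m_0 + h_0·m_1 = 6(Δ_0 - p'(-1)) = -24 and h_2·m_2 + 2h_2·m_3 = 6(p'(7) - Δ_2) = -36.
Solving: m_0 = -226/57, m_1 = -4/57, m_2 = 68/19, m_3 = -205/19.

3.5789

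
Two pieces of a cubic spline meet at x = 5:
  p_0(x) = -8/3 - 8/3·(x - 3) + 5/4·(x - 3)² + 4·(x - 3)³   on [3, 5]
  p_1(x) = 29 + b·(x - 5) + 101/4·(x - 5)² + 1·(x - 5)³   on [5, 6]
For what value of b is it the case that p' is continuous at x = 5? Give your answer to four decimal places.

p_0'(x) = -8/3 + 5/2·(x - 3) + 12·(x - 3)², so p_0'(5) = 151/3. On the right, p_1'(5) = b, so b = 151/3.

50.3333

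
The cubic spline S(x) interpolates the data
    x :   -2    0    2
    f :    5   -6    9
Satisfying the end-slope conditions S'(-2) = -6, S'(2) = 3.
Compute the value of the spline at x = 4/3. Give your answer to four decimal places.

Let σ_i = S''(x_i). Step sizes h_i = 2, 2; slopes of the chords Δ_i = (y_(i+1) - y_i)/h_i = -11/2, 15/2.
  2·σ_0 + 8·σ_1 + 2·σ_2 = 6(Δ_1 - Δ_0) = 78
Clamped end conditions give two more equations: 2h_0·σ_0 + h_0·σ_1 = 6(Δ_0 - S'(-2)) = 3 and h_1·σ_1 + 2h_1·σ_2 = 6(S'(2) - Δ_1) = -27.
Solving the tridiagonal system: σ_0 = -27/4, σ_1 = 15, σ_2 = -57/4.
On [0, 2], S(x) = -6 + 9/4·x + 15/2·x² - 39/16·x³.
With x = 4/3: S(4/3) = 41/9.

4.5556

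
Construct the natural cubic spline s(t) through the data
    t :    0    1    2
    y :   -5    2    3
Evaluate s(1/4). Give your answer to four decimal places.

With σ_i denoting the second derivative at x_i, h_i = 1, 1, and Δ_i = (y_(i+1) − y_i)/h_i = 7, 1:
  1·σ_0 + 4·σ_1 + 1·σ_2 = 6(Δ_1 - Δ_0) = -36
Natural end conditions: σ_0 = σ_2 = 0.
Solving the tridiagonal system: σ_0 = 0, σ_1 = -9, σ_2 = 0.
On [0, 1], s(t) = -5 + 17/2·t + 0·t² - 3/2·t³.
With t = 1/4: s(1/4) = -371/128.

-2.8984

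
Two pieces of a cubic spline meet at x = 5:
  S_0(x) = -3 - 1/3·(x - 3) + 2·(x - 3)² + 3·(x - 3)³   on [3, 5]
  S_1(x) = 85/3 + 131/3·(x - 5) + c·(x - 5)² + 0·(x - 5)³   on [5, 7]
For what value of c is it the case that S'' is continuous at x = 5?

S_0''(x) = 4 + 18·(x - 3), so S_0''(5) = 40. On the right, S_1''(5) = 2c, so c = 20.

20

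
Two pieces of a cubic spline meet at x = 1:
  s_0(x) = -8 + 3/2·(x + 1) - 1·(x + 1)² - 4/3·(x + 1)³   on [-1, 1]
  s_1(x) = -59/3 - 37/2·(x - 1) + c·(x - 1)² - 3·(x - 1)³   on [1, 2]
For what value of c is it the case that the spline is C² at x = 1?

-9

s_0''(x) = -2 - 8·(x + 1), so s_0''(1) = -18. On the right, s_1''(1) = 2c, so c = -9.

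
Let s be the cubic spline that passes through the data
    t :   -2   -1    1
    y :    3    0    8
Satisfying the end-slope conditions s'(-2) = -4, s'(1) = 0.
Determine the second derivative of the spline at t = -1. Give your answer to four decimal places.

Put m_i = s'' at the i-th knot. Here h = (1, 2) and Δ = (-3, 4), so the interior equations h_(i-1)·m_(i-1) + 2(h_(i-1)+h_i)·m_i + h_i·m_(i+1) = 6(Δ_i − Δ_(i-1)) read
  1·m_0 + 6·m_1 + 2·m_2 = 6(Δ_1 - Δ_0) = 42
Clamped end conditions give two more equations: 2h_0·m_0 + h_0·m_1 = 6(Δ_0 - s'(-2)) = 6 and h_1·m_1 + 2h_1·m_2 = 6(s'(1) - Δ_1) = -24.
Solving the tridiagonal system: m_0 = -8/3, m_1 = 34/3, m_2 = -35/3.

11.3333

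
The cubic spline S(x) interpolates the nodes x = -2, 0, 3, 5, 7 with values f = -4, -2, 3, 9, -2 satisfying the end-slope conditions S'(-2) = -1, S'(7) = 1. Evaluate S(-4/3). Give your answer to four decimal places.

-3.9732

Let σ_i = S''(x_i). Step sizes h_i = 2, 3, 2, 2; slopes of the chords Δ_i = (y_(i+1) - y_i)/h_i = 1, 5/3, 3, -11/2.
  2·σ_0 + 10·σ_1 + 3·σ_2 = 6(Δ_1 - Δ_0) = 4
  3·σ_1 + 10·σ_2 + 2·σ_3 = 6(Δ_2 - Δ_1) = 8
  2·σ_2 + 8·σ_3 + 2·σ_4 = 6(Δ_3 - Δ_2) = -51
Clamped end conditions give two more equations: 2h_0·σ_0 + h_0·σ_1 = 6(Δ_0 - S'(-2)) = 12 and h_3·σ_3 + 2h_3·σ_4 = 6(S'(7) - Δ_3) = 39.
Solving: σ_0 = 1303/354, σ_1 = -241/177, σ_2 = 605/177, σ_3 = -3911/354, σ_4 = 5407/354.
On [-2, 0], S(x) = -4 - 1·(x + 2) + 1303/708·(x + 2)² - 595/1416·(x + 2)³.
With (x + 2) = 2/3: S(-4/3) = -18988/4779.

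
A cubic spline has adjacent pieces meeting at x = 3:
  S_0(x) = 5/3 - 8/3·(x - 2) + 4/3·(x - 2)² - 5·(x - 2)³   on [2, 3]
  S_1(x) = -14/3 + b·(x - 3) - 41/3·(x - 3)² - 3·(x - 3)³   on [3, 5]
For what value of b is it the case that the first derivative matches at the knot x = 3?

S_0'(x) = -8/3 + 8/3·(x - 2) - 15·(x - 2)², so S_0'(3) = -15. On the right, S_1'(3) = b, so b = -15.

-15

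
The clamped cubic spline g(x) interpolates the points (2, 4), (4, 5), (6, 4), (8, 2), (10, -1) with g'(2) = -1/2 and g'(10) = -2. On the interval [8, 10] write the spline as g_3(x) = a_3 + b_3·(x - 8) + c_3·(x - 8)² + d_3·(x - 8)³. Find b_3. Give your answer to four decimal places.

-1.1429

Let M_i = g''(x_i). Step sizes h_i = 2, 2, 2, 2; slopes of the chords Δ_i = (y_(i+1) - y_i)/h_i = 1/2, -1/2, -1, -3/2.
  2·M_0 + 8·M_1 + 2·M_2 = 6(Δ_1 - Δ_0) = -6
  2·M_1 + 8·M_2 + 2·M_3 = 6(Δ_2 - Δ_1) = -3
  2·M_2 + 8·M_3 + 2·M_4 = 6(Δ_3 - Δ_2) = -3
Clamped end conditions give two more equations: 2h_0·M_0 + h_0·M_1 = 6(Δ_0 - g'(2)) = 6 and h_3·M_3 + 2h_3·M_4 = 6(g'(10) - Δ_3) = -3.
Hence M_0 = 15/7, M_1 = -9/7, M_2 = 0, M_3 = -3/14, M_4 = -9/14.
On [8, 10], with g_3(x) = a_3 + b_3·(x - 8) + c_3·(x - 8)² + d_3·(x - 8)³: c_3 = M_3/2 = -3/28, d_3 = (M_4 - M_3)/(6h_3) = -1/28, b_3 = Δ_3 - h_3(2M_3 + M_4)/6 = -8/7.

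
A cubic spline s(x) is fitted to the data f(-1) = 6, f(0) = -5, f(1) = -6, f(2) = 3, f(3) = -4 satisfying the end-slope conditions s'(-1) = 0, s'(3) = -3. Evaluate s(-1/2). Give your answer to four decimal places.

1.8996

Let M_i = s''(x_i). Step sizes h_i = 1, 1, 1, 1; slopes of the chords Δ_i = (y_(i+1) - y_i)/h_i = -11, -1, 9, -7.
  1·M_0 + 4·M_1 + 1·M_2 = 6(Δ_1 - Δ_0) = 60
  1·M_1 + 4·M_2 + 1·M_3 = 6(Δ_2 - Δ_1) = 60
  1·M_2 + 4·M_3 + 1·M_4 = 6(Δ_3 - Δ_2) = -96
Clamped end conditions give two more equations: 2h_0·M_0 + h_0·M_1 = 6(Δ_0 - s'(-1)) = -66 and h_3·M_3 + 2h_3·M_4 = 6(s'(3) - Δ_3) = 24.
Solving the tridiagonal system: M_0 = -1221/28, M_1 = 297/14, M_2 = 75/4, M_3 = -507/14, M_4 = 843/28.
On [-1, 0], s(x) = 6 + 0·(x + 1) - 1221/56·(x + 1)² + 605/56·(x + 1)³.
With (x + 1) = 1/2: s(-1/2) = 851/448.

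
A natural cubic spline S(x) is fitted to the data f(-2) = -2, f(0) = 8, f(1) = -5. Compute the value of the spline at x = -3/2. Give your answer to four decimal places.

3.3125

With M_i denoting the second derivative at x_i, h_i = 2, 1, and Δ_i = (y_(i+1) − y_i)/h_i = 5, -13:
  2·M_0 + 6·M_1 + 1·M_2 = 6(Δ_1 - Δ_0) = -108
Natural end conditions: M_0 = M_2 = 0.
Solving: M_0 = 0, M_1 = -18, M_2 = 0.
On [-2, 0], S(x) = -2 + 11·(x + 2) + 0·(x + 2)² - 3/2·(x + 2)³.
With (x + 2) = 1/2: S(-3/2) = 53/16.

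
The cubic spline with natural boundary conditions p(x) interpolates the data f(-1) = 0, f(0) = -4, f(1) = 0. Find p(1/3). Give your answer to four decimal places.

Let M_i = p''(x_i). Step sizes h_i = 1, 1; slopes of the chords Δ_i = (y_(i+1) - y_i)/h_i = -4, 4.
  1·M_0 + 4·M_1 + 1·M_2 = 6(Δ_1 - Δ_0) = 48
Natural end conditions: M_0 = M_2 = 0.
Forward elimination and back-substitution give M_0 = 0, M_1 = 12, M_2 = 0.
On [0, 1], p(x) = -4 + 0·x + 6·x² - 2·x³.
With x = 1/3: p(1/3) = -92/27.

-3.4074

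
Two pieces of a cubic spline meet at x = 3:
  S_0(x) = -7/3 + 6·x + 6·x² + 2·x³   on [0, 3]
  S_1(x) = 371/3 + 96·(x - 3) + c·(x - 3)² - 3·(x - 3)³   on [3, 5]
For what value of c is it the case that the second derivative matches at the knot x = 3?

S_0''(x) = 12 + 12·x, so S_0''(3) = 48. On the right, S_1''(3) = 2c, so c = 24.

24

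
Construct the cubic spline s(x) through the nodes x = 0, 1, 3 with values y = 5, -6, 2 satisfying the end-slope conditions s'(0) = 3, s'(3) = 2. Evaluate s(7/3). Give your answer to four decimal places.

-2.1975

Put M_i = s'' at the i-th knot. Here h = (1, 2) and Δ = (-11, 4), so the interior equations h_(i-1)·M_(i-1) + 2(h_(i-1)+h_i)·M_i + h_i·M_(i+1) = 6(Δ_i − Δ_(i-1)) read
  1·M_0 + 6·M_1 + 2·M_2 = 6(Δ_1 - Δ_0) = 90
Clamped end conditions give two more equations: 2h_0·M_0 + h_0·M_1 = 6(Δ_0 - s'(0)) = -84 and h_1·M_1 + 2h_1·M_2 = 6(s'(3) - Δ_1) = -12.
Solving: M_0 = -172/3, M_1 = 92/3, M_2 = -55/3.
On [1, 3], s(x) = -6 - 31/3·(x - 1) + 46/3·(x - 1)² - 49/12·(x - 1)³.
With (x - 1) = 4/3: s(7/3) = -178/81.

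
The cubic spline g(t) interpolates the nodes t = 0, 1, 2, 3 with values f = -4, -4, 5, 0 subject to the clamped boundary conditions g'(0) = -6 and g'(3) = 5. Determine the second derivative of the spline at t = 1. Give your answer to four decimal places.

Let M_i = g''(x_i). Step sizes h_i = 1, 1, 1; slopes of the chords Δ_i = (y_(i+1) - y_i)/h_i = 0, 9, -5.
  1·M_0 + 4·M_1 + 1·M_2 = 6(Δ_1 - Δ_0) = 54
  1·M_1 + 4·M_2 + 1·M_3 = 6(Δ_2 - Δ_1) = -84
Clamped end conditions give two more equations: 2h_0·M_0 + h_0·M_1 = 6(Δ_0 - g'(0)) = 36 and h_2·M_2 + 2h_2·M_3 = 6(g'(3) - Δ_2) = 60.
Forward elimination and back-substitution give M_0 = 22/3, M_1 = 64/3, M_2 = -116/3, M_3 = 148/3.

21.3333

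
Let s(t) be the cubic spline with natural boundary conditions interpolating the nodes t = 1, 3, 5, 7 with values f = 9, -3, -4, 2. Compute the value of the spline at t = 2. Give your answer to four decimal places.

With M_i denoting the second derivative at x_i, h_i = 2, 2, 2, and Δ_i = (y_(i+1) − y_i)/h_i = -6, -1/2, 3:
  2·M_0 + 8·M_1 + 2·M_2 = 6(Δ_1 - Δ_0) = 33
  2·M_1 + 8·M_2 + 2·M_3 = 6(Δ_2 - Δ_1) = 21
Natural end conditions: M_0 = M_3 = 0.
Solving the tridiagonal system: M_0 = 0, M_1 = 37/10, M_2 = 17/10, M_3 = 0.
On [1, 3], s(t) = 9 - 217/30·(t - 1) + 0·(t - 1)² + 37/120·(t - 1)³.
With (t - 1) = 1: s(2) = 83/40.

2.0750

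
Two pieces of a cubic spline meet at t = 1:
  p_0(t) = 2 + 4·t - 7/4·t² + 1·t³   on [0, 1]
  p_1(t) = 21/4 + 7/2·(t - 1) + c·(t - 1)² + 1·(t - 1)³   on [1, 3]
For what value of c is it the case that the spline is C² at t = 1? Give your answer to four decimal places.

1.2500

p_0''(t) = -7/2 + 6·t, so p_0''(1) = 5/2. On the right, p_1''(1) = 2c, so c = 5/4.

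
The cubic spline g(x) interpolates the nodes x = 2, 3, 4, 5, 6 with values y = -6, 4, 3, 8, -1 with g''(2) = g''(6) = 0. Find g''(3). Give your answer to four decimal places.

Write m_i for g''(x_i). With h_i = 1, 1, 1, 1 and divided differences Δ_i = 10, -1, 5, -9, the continuity of g' gives the tridiagonal system
  1·m_0 + 4·m_1 + 1·m_2 = 6(Δ_1 - Δ_0) = -66
  1·m_1 + 4·m_2 + 1·m_3 = 6(Δ_2 - Δ_1) = 36
  1·m_2 + 4·m_3 + 1·m_4 = 6(Δ_3 - Δ_2) = -84
Natural end conditions: m_0 = m_4 = 0.
Solving: m_0 = 0, m_1 = -87/4, m_2 = 21, m_3 = -105/4, m_4 = 0.

-21.7500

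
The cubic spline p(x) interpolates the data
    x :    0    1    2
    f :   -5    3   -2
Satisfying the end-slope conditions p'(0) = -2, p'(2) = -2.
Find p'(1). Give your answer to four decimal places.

Put m_i = p'' at the i-th knot. Here h = (1, 1) and Δ = (8, -5), so the interior equations h_(i-1)·m_(i-1) + 2(h_(i-1)+h_i)·m_i + h_i·m_(i+1) = 6(Δ_i − Δ_(i-1)) read
  1·m_0 + 4·m_1 + 1·m_2 = 6(Δ_1 - Δ_0) = -78
Clamped end conditions give two more equations: 2h_0·m_0 + h_0·m_1 = 6(Δ_0 - p'(0)) = 60 and h_1·m_1 + 2h_1·m_2 = 6(p'(2) - Δ_1) = 18.
Solving the tridiagonal system: m_0 = 99/2, m_1 = -39, m_2 = 57/2.
On [1, 2], p'(x) = b_1 + 2c_1·(x - 1) + 3d_1·(x - 1)² with b_1 = Δ_1 - h_1(2m_1 + m_2)/6 = 13/4, c_1 = m_1/2 = -39/2, d_1 = (m_2 - m_1)/(6h_1) = 45/4. So p'(1) = 13/4.

3.2500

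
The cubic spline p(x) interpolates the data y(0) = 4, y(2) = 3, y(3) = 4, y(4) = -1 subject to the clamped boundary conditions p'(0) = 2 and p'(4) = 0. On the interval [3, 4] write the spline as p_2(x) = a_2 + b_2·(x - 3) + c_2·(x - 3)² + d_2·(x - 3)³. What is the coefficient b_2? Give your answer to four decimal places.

-3.3864

With m_i denoting the second derivative at x_i, h_i = 2, 1, 1, and Δ_i = (y_(i+1) − y_i)/h_i = -1/2, 1, -5:
  2·m_0 + 6·m_1 + 1·m_2 = 6(Δ_1 - Δ_0) = 9
  1·m_1 + 4·m_2 + 1·m_3 = 6(Δ_2 - Δ_1) = -36
Clamped end conditions give two more equations: 2h_0·m_0 + h_0·m_1 = 6(Δ_0 - p'(0)) = -15 and h_2·m_2 + 2h_2·m_3 = 6(p'(4) - Δ_2) = 30.
Forward elimination and back-substitution give m_0 = -155/22, m_1 = 145/22, m_2 = -181/11, m_3 = 511/22.
On [3, 4], with p_2(x) = a_2 + b_2·(x - 3) + c_2·(x - 3)² + d_2·(x - 3)³: c_2 = m_2/2 = -181/22, d_2 = (m_3 - m_2)/(6h_2) = 291/44, b_2 = Δ_2 - h_2(2m_2 + m_3)/6 = -149/44.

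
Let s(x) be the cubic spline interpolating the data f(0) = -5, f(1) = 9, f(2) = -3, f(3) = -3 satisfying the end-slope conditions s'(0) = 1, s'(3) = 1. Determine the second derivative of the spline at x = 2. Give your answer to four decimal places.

38.8000

Let m_i = s''(x_i). Step sizes h_i = 1, 1, 1; slopes of the chords Δ_i = (y_(i+1) - y_i)/h_i = 14, -12, 0.
  1·m_0 + 4·m_1 + 1·m_2 = 6(Δ_1 - Δ_0) = -156
  1·m_1 + 4·m_2 + 1·m_3 = 6(Δ_2 - Δ_1) = 72
Clamped end conditions give two more equations: 2h_0·m_0 + h_0·m_1 = 6(Δ_0 - s'(0)) = 78 and h_2·m_2 + 2h_2·m_3 = 6(s'(3) - Δ_2) = 6.
Hence m_0 = 362/5, m_1 = -334/5, m_2 = 194/5, m_3 = -82/5.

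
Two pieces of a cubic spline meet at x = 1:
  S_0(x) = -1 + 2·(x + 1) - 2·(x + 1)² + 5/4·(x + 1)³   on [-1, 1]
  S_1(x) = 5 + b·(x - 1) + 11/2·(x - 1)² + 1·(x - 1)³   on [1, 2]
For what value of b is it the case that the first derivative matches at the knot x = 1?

S_0'(x) = 2 - 4·(x + 1) + 15/4·(x + 1)², so S_0'(1) = 9. On the right, S_1'(1) = b, so b = 9.

9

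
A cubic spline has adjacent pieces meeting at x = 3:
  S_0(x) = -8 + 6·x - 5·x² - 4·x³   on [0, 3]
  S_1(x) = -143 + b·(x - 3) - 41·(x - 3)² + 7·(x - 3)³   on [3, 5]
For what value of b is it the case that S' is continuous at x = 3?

-132

S_0'(x) = 6 - 10·x - 12·x², so S_0'(3) = -132. On the right, S_1'(3) = b, so b = -132.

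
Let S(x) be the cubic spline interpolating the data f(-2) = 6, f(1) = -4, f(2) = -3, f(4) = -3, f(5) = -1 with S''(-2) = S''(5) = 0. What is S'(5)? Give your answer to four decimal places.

With M_i denoting the second derivative at x_i, h_i = 3, 1, 2, 1, and Δ_i = (y_(i+1) − y_i)/h_i = -10/3, 1, 0, 2:
  3·M_0 + 8·M_1 + 1·M_2 = 6(Δ_1 - Δ_0) = 26
  1·M_1 + 6·M_2 + 2·M_3 = 6(Δ_2 - Δ_1) = -6
  2·M_2 + 6·M_3 + 1·M_4 = 6(Δ_3 - Δ_2) = 12
Natural end conditions: M_0 = M_4 = 0.
Solving the tridiagonal system: M_0 = 0, M_1 = 446/125, M_2 = -318/125, M_3 = 356/125, M_4 = 0.
On [4, 5], S'(x) = b_3 + 2c_3·(x - 4) + 3d_3·(x - 4)² with b_3 = Δ_3 - h_3(2M_3 + M_4)/6 = 394/375, c_3 = M_3/2 = 178/125, d_3 = (M_4 - M_3)/(6h_3) = -178/375. So S'(5) = 928/375.

2.4747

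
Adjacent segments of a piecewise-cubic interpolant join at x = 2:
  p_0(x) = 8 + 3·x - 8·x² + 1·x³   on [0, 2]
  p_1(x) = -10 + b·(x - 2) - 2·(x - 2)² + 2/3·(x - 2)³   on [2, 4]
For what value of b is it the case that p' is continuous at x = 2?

-17

p_0'(x) = 3 - 16·x + 3·x², so p_0'(2) = -17. On the right, p_1'(2) = b, so b = -17.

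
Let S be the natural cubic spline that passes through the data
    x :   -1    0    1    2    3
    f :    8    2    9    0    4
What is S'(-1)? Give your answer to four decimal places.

-10.8571

Put σ_i = S'' at the i-th knot. Here h = (1, 1, 1, 1) and Δ = (-6, 7, -9, 4), so the interior equations h_(i-1)·σ_(i-1) + 2(h_(i-1)+h_i)·σ_i + h_i·σ_(i+1) = 6(Δ_i − Δ_(i-1)) read
  1·σ_0 + 4·σ_1 + 1·σ_2 = 6(Δ_1 - Δ_0) = 78
  1·σ_1 + 4·σ_2 + 1·σ_3 = 6(Δ_2 - Δ_1) = -96
  1·σ_2 + 4·σ_3 + 1·σ_4 = 6(Δ_3 - Δ_2) = 78
Natural end conditions: σ_0 = σ_4 = 0.
Hence σ_0 = 0, σ_1 = 204/7, σ_2 = -270/7, σ_3 = 204/7, σ_4 = 0.
On [-1, 0], S'(x) = b_0 + 2c_0·(x + 1) + 3d_0·(x + 1)² with b_0 = Δ_0 - h_0(2σ_0 + σ_1)/6 = -76/7, c_0 = σ_0/2 = 0, d_0 = (σ_1 - σ_0)/(6h_0) = 34/7. So S'(-1) = -76/7.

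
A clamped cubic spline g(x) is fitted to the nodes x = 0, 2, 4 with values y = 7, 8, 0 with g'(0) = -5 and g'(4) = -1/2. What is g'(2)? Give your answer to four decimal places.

-1.2500

Put M_i = g'' at the i-th knot. Here h = (2, 2) and Δ = (1/2, -4), so the interior equations h_(i-1)·M_(i-1) + 2(h_(i-1)+h_i)·M_i + h_i·M_(i+1) = 6(Δ_i − Δ_(i-1)) read
  2·M_0 + 8·M_1 + 2·M_2 = 6(Δ_1 - Δ_0) = -27
Clamped end conditions give two more equations: 2h_0·M_0 + h_0·M_1 = 6(Δ_0 - g'(0)) = 33 and h_1·M_1 + 2h_1·M_2 = 6(g'(4) - Δ_1) = 21.
Solving the tridiagonal system: M_0 = 51/4, M_1 = -9, M_2 = 39/4.
On [2, 4], g'(x) = b_1 + 2c_1·(x - 2) + 3d_1·(x - 2)² with b_1 = Δ_1 - h_1(2M_1 + M_2)/6 = -5/4, c_1 = M_1/2 = -9/2, d_1 = (M_2 - M_1)/(6h_1) = 25/16. So g'(2) = -5/4.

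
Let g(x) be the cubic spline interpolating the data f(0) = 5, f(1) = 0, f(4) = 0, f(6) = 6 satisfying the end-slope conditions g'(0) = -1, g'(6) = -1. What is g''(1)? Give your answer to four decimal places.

4.9231

Write M_i for g''(x_i). With h_i = 1, 3, 2 and divided differences Δ_i = -5, 0, 3, the continuity of g' gives the tridiagonal system
  1·M_0 + 8·M_1 + 3·M_2 = 6(Δ_1 - Δ_0) = 30
  3·M_1 + 10·M_2 + 2·M_3 = 6(Δ_2 - Δ_1) = 18
Clamped end conditions give two more equations: 2h_0·M_0 + h_0·M_1 = 6(Δ_0 - g'(0)) = -24 and h_2·M_2 + 2h_2·M_3 = 6(g'(6) - Δ_2) = -24.
Hence M_0 = -188/13, M_1 = 64/13, M_2 = 22/13, M_3 = -89/13.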